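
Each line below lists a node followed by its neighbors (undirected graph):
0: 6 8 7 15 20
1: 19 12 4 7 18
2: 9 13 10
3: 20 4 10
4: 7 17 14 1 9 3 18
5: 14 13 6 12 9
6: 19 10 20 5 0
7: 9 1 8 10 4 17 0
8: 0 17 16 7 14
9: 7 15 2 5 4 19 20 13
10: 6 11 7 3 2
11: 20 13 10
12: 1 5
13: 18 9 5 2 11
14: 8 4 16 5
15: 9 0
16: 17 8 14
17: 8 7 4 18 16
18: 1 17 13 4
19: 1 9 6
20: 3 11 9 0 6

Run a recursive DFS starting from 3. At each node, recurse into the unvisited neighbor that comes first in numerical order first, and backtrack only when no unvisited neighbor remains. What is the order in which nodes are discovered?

Visit 3
3 → 4
4 → 1
1 → 7
7 → 0
0 → 6
6 → 5
5 → 9
9 → 2
2 → 10
10 → 11
11 → 13
13 → 18
18 → 17
17 → 8
8 → 14
14 → 16
11 → 20
9 → 15
9 → 19
5 → 12

3 → 4 → 1 → 7 → 0 → 6 → 5 → 9 → 2 → 10 → 11 → 13 → 18 → 17 → 8 → 14 → 16 → 20 → 15 → 19 → 12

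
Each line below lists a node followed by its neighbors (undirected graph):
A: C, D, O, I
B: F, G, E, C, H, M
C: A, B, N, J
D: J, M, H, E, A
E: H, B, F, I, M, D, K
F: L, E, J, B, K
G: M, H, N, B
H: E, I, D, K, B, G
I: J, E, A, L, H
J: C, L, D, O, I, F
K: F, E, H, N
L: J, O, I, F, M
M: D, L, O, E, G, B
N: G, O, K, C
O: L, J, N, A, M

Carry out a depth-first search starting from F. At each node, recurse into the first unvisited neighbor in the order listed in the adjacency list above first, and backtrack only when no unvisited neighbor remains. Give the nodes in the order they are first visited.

Visit F
F → L
L → J
J → C
C → A
A → D
D → M
M → O
O → N
N → G
G → H
H → E
E → B
E → I
E → K

F -> L -> J -> C -> A -> D -> M -> O -> N -> G -> H -> E -> B -> I -> K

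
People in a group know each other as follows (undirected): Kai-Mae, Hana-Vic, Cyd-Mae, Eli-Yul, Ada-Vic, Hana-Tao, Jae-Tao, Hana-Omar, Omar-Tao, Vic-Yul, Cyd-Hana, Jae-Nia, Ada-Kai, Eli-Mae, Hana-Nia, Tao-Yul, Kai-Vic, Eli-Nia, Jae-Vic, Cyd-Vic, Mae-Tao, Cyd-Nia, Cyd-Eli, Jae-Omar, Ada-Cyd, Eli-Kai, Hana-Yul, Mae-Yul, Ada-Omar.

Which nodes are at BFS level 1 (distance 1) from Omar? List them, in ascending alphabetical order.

Level 0: Omar
Level 1: Ada, Hana, Jae, Tao
Level 2: Cyd, Kai, Mae, Nia, Vic, Yul
Level 3: Eli

Ada, Hana, Jae, Tao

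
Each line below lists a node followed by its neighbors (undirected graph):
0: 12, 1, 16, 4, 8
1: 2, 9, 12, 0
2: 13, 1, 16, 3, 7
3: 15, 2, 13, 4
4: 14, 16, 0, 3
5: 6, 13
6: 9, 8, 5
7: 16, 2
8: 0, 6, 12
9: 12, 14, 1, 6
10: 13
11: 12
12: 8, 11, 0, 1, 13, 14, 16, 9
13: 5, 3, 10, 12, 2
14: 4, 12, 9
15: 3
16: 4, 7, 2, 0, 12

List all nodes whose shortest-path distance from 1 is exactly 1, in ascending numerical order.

Level 0: 1
Level 1: 0, 2, 9, 12
Level 2: 3, 4, 6, 7, 8, 11, 13, 14, 16
Level 3: 5, 10, 15

0, 2, 9, 12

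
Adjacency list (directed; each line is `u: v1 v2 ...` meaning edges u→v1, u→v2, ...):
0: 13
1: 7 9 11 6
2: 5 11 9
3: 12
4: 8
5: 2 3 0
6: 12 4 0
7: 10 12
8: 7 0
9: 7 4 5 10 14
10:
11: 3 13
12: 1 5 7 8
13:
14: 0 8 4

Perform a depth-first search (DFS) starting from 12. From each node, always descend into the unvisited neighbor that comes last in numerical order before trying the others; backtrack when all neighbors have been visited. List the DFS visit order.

12, 8, 7, 10, 0, 13, 5, 3, 2, 11, 9, 14, 4, 1, 6

Visit 12
12 → 8
8 → 7
7 → 10
8 → 0
0 → 13
12 → 5
5 → 3
5 → 2
2 → 11
2 → 9
9 → 14
14 → 4
12 → 1
1 → 6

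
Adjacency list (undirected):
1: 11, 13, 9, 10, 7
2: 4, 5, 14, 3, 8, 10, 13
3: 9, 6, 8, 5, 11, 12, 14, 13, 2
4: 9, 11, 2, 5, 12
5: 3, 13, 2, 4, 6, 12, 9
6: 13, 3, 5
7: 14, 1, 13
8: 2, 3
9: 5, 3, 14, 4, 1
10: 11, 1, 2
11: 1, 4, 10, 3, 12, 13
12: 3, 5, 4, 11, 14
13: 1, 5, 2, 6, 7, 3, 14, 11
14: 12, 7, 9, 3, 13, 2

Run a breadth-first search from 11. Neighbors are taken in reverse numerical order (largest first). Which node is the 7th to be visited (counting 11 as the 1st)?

1

Visit 11; enqueue 13, 12, 10, 4, 3, 1 → queue [13, 12, 10, 4, 3, 1]
Visit 13; enqueue 14, 7, 6, 5, 2 → queue [12, 10, 4, 3, 1, 14, 7, 6, 5, 2]
Visit 12 → queue [10, 4, 3, 1, 14, 7, 6, 5, 2]
Visit 10 → queue [4, 3, 1, 14, 7, 6, 5, 2]
Visit 4; enqueue 9 → queue [3, 1, 14, 7, 6, 5, 2, 9]
Visit 3; enqueue 8 → queue [1, 14, 7, 6, 5, 2, 9, 8]
Visit 1 → queue [14, 7, 6, 5, 2, 9, 8]
Visit 14 → queue [7, 6, 5, 2, 9, 8]
Visit 7 → queue [6, 5, 2, 9, 8]
Visit 6 → queue [5, 2, 9, 8]
Visit 5 → queue [2, 9, 8]
Visit 2 → queue [9, 8]
Visit 9 → queue [8]
Visit 8 → queue []

Visit order: 11, 13, 12, 10, 4, 3, 1, 14, 7, 6, 5, 2, 9, 8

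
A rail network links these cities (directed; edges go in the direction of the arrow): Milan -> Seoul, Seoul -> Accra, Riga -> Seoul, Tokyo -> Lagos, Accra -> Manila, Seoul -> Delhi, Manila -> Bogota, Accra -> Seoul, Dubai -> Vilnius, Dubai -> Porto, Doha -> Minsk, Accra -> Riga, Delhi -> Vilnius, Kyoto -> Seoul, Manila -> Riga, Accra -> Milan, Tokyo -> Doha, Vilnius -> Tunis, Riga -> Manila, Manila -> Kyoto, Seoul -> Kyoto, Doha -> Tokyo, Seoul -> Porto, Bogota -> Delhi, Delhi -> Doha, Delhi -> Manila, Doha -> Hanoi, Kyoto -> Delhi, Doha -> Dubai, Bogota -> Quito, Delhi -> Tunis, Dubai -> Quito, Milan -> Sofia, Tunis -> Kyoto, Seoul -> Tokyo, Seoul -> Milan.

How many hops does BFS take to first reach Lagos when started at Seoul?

Level 0: Seoul
Level 1: Accra, Delhi, Kyoto, Milan, Porto, Tokyo
Level 2: Doha, Lagos, Manila, Riga, Sofia, Tunis, Vilnius
Level 3: Bogota, Dubai, Hanoi, Minsk
Level 4: Quito
Lagos first appears at level 2.

2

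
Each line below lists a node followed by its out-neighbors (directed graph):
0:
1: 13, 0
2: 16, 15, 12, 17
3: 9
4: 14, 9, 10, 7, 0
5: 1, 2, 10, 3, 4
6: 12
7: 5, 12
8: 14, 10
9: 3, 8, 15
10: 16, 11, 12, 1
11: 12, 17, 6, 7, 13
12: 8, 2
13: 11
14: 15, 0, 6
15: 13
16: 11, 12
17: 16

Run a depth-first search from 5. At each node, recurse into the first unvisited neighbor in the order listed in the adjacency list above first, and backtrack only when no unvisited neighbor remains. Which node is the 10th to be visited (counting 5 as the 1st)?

Visit 5
5 → 1
1 → 13
13 → 11
11 → 12
12 → 8
8 → 14
14 → 15
14 → 0
14 → 6
8 → 10
10 → 16
12 → 2
2 → 17
11 → 7
5 → 3
3 → 9
5 → 4

Visit order: 5, 1, 13, 11, 12, 8, 14, 15, 0, 6, 10, 16, 2, 17, 7, 3, 9, 4

6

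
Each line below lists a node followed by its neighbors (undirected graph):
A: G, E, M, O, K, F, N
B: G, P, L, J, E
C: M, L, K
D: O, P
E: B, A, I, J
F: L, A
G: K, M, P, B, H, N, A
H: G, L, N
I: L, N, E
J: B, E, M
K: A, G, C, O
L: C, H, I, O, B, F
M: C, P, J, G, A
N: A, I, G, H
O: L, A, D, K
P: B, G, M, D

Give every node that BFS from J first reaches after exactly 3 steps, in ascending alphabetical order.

D, F, H, K, N, O

Level 0: J
Level 1: B, E, M
Level 2: A, C, G, I, L, P
Level 3: D, F, H, K, N, O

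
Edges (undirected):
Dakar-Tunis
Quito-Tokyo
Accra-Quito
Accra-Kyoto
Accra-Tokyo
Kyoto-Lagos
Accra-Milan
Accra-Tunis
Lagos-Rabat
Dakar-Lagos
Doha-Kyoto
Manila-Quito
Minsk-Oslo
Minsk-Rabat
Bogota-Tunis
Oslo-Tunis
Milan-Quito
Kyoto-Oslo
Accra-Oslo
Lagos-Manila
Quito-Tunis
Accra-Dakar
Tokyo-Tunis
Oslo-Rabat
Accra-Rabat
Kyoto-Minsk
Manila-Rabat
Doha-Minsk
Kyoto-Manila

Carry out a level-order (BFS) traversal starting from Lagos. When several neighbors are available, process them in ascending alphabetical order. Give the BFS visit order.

Lagos, Dakar, Kyoto, Manila, Rabat, Accra, Tunis, Doha, Minsk, Oslo, Quito, Milan, Tokyo, Bogota

Visit Lagos; enqueue Dakar, Kyoto, Manila, Rabat → queue [Dakar, Kyoto, Manila, Rabat]
Visit Dakar; enqueue Accra, Tunis → queue [Kyoto, Manila, Rabat, Accra, Tunis]
Visit Kyoto; enqueue Doha, Minsk, Oslo → queue [Manila, Rabat, Accra, Tunis, Doha, Minsk, Oslo]
Visit Manila; enqueue Quito → queue [Rabat, Accra, Tunis, Doha, Minsk, Oslo, Quito]
Visit Rabat → queue [Accra, Tunis, Doha, Minsk, Oslo, Quito]
Visit Accra; enqueue Milan, Tokyo → queue [Tunis, Doha, Minsk, Oslo, Quito, Milan, Tokyo]
Visit Tunis; enqueue Bogota → queue [Doha, Minsk, Oslo, Quito, Milan, Tokyo, Bogota]
Visit Doha → queue [Minsk, Oslo, Quito, Milan, Tokyo, Bogota]
Visit Minsk → queue [Oslo, Quito, Milan, Tokyo, Bogota]
Visit Oslo → queue [Quito, Milan, Tokyo, Bogota]
Visit Quito → queue [Milan, Tokyo, Bogota]
Visit Milan → queue [Tokyo, Bogota]
Visit Tokyo → queue [Bogota]
Visit Bogota → queue []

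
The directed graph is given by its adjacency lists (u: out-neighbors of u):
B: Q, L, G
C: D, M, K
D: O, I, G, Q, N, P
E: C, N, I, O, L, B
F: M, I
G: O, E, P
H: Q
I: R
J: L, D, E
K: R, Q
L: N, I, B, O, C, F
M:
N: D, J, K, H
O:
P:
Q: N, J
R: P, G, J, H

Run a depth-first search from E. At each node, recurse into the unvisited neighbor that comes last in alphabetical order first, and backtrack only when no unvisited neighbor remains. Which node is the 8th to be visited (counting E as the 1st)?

L

Visit E
E → O
E → N
N → K
K → R
R → P
R → J
J → L
L → I
L → F
F → M
L → C
C → D
D → Q
D → G
L → B
R → H

Visit order: E, O, N, K, R, P, J, L, I, F, M, C, D, Q, G, B, H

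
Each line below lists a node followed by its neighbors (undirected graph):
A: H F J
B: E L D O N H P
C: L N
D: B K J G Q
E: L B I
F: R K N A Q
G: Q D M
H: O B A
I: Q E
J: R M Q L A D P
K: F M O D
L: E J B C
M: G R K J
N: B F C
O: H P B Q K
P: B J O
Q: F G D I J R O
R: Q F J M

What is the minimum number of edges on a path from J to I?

2

Level 0: J
Level 1: A, D, L, M, P, Q, R
Level 2: B, C, E, F, G, H, I, K, O
Level 3: N
I first appears at level 2.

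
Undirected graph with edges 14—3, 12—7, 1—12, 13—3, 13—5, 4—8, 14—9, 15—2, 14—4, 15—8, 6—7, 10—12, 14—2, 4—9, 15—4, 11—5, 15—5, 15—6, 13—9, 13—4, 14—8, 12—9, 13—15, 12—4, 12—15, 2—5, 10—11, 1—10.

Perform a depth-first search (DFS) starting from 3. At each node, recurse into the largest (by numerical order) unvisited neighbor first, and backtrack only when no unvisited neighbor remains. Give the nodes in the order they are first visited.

Visit 3
3 → 14
14 → 9
9 → 13
13 → 15
15 → 12
12 → 10
10 → 11
11 → 5
5 → 2
10 → 1
12 → 7
7 → 6
12 → 4
4 → 8

3 -> 14 -> 9 -> 13 -> 15 -> 12 -> 10 -> 11 -> 5 -> 2 -> 1 -> 7 -> 6 -> 4 -> 8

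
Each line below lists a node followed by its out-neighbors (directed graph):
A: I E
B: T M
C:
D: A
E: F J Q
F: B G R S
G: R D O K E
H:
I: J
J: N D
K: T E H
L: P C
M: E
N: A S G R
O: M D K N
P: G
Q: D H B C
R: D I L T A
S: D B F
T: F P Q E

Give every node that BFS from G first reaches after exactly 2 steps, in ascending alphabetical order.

A, F, H, I, J, L, M, N, Q, T

Level 0: G
Level 1: D, E, K, O, R
Level 2: A, F, H, I, J, L, M, N, Q, T
Level 3: B, C, P, S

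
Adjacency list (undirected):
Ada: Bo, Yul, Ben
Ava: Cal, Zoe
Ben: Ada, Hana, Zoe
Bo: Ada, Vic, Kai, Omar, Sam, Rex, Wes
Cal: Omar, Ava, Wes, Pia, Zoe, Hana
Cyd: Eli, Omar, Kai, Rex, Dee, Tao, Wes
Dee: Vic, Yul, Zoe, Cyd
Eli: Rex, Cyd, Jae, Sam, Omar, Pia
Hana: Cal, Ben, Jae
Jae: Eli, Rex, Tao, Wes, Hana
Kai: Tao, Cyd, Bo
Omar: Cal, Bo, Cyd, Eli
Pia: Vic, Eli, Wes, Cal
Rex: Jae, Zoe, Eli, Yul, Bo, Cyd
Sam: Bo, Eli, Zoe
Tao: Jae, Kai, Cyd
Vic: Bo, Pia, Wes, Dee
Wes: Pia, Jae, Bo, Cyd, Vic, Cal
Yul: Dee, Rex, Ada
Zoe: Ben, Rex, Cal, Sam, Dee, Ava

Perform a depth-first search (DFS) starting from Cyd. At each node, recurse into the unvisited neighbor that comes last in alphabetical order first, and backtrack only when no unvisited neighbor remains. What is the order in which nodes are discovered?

Visit Cyd
Cyd → Wes
Wes → Vic
Vic → Pia
Pia → Eli
Eli → Sam
Sam → Zoe
Zoe → Rex
Rex → Yul
Yul → Dee
Yul → Ada
Ada → Bo
Bo → Omar
Omar → Cal
Cal → Hana
Hana → Jae
Jae → Tao
Tao → Kai
Hana → Ben
Cal → Ava

Cyd → Wes → Vic → Pia → Eli → Sam → Zoe → Rex → Yul → Dee → Ada → Bo → Omar → Cal → Hana → Jae → Tao → Kai → Ben → Ava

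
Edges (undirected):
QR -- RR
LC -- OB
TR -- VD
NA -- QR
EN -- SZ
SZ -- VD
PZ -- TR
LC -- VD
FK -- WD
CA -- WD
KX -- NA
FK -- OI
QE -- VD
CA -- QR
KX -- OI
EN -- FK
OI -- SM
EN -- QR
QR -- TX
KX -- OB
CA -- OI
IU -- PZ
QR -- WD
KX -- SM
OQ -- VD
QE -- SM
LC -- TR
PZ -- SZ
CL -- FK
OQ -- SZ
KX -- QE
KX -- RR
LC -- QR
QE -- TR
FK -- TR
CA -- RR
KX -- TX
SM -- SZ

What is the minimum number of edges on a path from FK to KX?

2

Level 0: FK
Level 1: CL, EN, OI, TR, WD
Level 2: CA, KX, LC, PZ, QE, QR, SM, SZ, VD
Level 3: IU, NA, OB, OQ, RR, TX
KX first appears at level 2.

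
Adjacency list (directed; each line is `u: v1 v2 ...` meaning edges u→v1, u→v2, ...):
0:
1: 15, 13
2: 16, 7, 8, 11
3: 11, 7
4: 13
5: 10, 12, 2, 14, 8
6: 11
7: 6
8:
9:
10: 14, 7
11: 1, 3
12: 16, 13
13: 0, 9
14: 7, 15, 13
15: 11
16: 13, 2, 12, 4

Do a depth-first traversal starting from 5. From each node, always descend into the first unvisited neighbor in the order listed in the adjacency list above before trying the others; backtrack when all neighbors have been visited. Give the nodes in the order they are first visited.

Visit 5
5 → 10
10 → 14
14 → 7
7 → 6
6 → 11
11 → 1
1 → 15
1 → 13
13 → 0
13 → 9
11 → 3
5 → 12
12 → 16
16 → 2
2 → 8
16 → 4

5 10 14 7 6 11 1 15 13 0 9 3 12 16 2 8 4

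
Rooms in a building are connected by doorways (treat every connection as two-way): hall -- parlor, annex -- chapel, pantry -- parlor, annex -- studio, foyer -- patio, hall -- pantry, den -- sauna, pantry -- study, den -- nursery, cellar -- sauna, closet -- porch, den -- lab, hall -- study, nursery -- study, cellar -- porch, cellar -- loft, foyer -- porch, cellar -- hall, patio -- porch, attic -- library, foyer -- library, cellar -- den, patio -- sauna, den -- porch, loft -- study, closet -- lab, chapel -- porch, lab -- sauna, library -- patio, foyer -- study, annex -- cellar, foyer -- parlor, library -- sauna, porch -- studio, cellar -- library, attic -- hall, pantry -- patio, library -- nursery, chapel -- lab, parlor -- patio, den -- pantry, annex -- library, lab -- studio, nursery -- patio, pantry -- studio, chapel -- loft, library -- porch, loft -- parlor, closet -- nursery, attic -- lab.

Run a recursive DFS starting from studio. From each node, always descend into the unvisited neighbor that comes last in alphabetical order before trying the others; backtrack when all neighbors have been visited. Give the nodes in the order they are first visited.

studio porch patio sauna library nursery study pantry parlor loft chapel lab den cellar hall attic annex closet foyer

Visit studio
studio → porch
porch → patio
patio → sauna
sauna → library
library → nursery
nursery → study
study → pantry
pantry → parlor
parlor → loft
loft → chapel
chapel → lab
lab → den
den → cellar
cellar → hall
hall → attic
cellar → annex
lab → closet
parlor → foyer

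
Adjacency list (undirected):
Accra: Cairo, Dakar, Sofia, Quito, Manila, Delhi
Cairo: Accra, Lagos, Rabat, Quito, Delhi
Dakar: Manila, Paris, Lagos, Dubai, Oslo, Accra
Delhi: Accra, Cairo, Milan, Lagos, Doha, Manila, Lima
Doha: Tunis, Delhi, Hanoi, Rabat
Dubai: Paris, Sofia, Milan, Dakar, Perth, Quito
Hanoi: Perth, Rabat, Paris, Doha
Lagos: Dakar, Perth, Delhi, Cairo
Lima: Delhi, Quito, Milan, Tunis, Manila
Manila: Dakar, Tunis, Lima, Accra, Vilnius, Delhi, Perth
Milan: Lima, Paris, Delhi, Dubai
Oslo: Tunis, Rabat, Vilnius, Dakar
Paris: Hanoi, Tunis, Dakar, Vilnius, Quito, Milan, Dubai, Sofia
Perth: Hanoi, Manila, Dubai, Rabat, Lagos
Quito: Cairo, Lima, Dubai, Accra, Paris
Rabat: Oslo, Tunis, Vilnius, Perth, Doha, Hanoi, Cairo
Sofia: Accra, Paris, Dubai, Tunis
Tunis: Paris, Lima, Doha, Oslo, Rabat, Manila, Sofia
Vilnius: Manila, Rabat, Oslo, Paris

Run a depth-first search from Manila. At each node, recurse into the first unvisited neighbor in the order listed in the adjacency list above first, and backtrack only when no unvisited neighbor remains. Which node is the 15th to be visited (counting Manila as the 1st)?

Visit Manila
Manila → Dakar
Dakar → Paris
Paris → Hanoi
Hanoi → Perth
Perth → Dubai
Dubai → Sofia
Sofia → Accra
Accra → Cairo
Cairo → Lagos
Lagos → Delhi
Delhi → Milan
Milan → Lima
Lima → Quito
Lima → Tunis
Tunis → Doha
Doha → Rabat
Rabat → Oslo
Oslo → Vilnius

Visit order: Manila, Dakar, Paris, Hanoi, Perth, Dubai, Sofia, Accra, Cairo, Lagos, Delhi, Milan, Lima, Quito, Tunis, Doha, Rabat, Oslo, Vilnius

Tunis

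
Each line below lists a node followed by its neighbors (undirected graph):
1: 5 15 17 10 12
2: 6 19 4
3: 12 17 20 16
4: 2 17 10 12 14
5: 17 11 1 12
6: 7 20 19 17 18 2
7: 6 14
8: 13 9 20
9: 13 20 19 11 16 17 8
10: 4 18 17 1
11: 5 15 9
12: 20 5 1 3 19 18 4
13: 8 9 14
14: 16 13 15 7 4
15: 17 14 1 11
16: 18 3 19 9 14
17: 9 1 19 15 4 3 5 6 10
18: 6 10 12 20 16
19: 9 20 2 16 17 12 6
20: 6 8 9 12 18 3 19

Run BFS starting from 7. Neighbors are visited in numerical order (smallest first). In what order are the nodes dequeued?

7 6 14 2 17 18 19 20 4 13 15 16 1 3 5 9 10 12 8 11

Visit 7; enqueue 6, 14 → queue [6, 14]
Visit 6; enqueue 2, 17, 18, 19, 20 → queue [14, 2, 17, 18, 19, 20]
Visit 14; enqueue 4, 13, 15, 16 → queue [2, 17, 18, 19, 20, 4, 13, 15, 16]
Visit 2 → queue [17, 18, 19, 20, 4, 13, 15, 16]
Visit 17; enqueue 1, 3, 5, 9, 10 → queue [18, 19, 20, 4, 13, 15, 16, 1, 3, 5, 9, 10]
Visit 18; enqueue 12 → queue [19, 20, 4, 13, 15, 16, 1, 3, 5, 9, 10, 12]
Visit 19 → queue [20, 4, 13, 15, 16, 1, 3, 5, 9, 10, 12]
Visit 20; enqueue 8 → queue [4, 13, 15, 16, 1, 3, 5, 9, 10, 12, 8]
Visit 4 → queue [13, 15, 16, 1, 3, 5, 9, 10, 12, 8]
Visit 13 → queue [15, 16, 1, 3, 5, 9, 10, 12, 8]
Visit 15; enqueue 11 → queue [16, 1, 3, 5, 9, 10, 12, 8, 11]
Visit 16 → queue [1, 3, 5, 9, 10, 12, 8, 11]
Visit 1 → queue [3, 5, 9, 10, 12, 8, 11]
Visit 3 → queue [5, 9, 10, 12, 8, 11]
Visit 5 → queue [9, 10, 12, 8, 11]
Visit 9 → queue [10, 12, 8, 11]
Visit 10 → queue [12, 8, 11]
Visit 12 → queue [8, 11]
Visit 8 → queue [11]
Visit 11 → queue []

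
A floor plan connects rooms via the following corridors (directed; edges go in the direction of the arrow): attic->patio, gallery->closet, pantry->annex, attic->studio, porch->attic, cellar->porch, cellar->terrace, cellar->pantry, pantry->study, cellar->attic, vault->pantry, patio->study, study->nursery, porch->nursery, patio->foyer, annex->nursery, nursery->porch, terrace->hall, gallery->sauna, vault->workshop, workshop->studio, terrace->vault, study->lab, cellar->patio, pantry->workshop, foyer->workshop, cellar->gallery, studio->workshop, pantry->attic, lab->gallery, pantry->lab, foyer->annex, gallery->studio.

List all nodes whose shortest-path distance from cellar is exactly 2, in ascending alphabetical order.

annex, closet, foyer, hall, lab, nursery, sauna, studio, study, vault, workshop

Level 0: cellar
Level 1: attic, gallery, pantry, patio, porch, terrace
Level 2: annex, closet, foyer, hall, lab, nursery, sauna, studio, study, vault, workshop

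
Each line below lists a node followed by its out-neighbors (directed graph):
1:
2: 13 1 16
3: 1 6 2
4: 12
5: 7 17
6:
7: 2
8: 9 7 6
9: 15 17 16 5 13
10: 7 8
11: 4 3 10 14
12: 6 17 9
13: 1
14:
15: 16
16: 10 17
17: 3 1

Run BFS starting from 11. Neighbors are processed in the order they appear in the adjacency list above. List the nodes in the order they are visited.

Visit 11; enqueue 4, 3, 10, 14 → queue [4, 3, 10, 14]
Visit 4; enqueue 12 → queue [3, 10, 14, 12]
Visit 3; enqueue 1, 6, 2 → queue [10, 14, 12, 1, 6, 2]
Visit 10; enqueue 7, 8 → queue [14, 12, 1, 6, 2, 7, 8]
Visit 14 → queue [12, 1, 6, 2, 7, 8]
Visit 12; enqueue 17, 9 → queue [1, 6, 2, 7, 8, 17, 9]
Visit 1 → queue [6, 2, 7, 8, 17, 9]
Visit 6 → queue [2, 7, 8, 17, 9]
Visit 2; enqueue 13, 16 → queue [7, 8, 17, 9, 13, 16]
Visit 7 → queue [8, 17, 9, 13, 16]
Visit 8 → queue [17, 9, 13, 16]
Visit 17 → queue [9, 13, 16]
Visit 9; enqueue 15, 5 → queue [13, 16, 15, 5]
Visit 13 → queue [16, 15, 5]
Visit 16 → queue [15, 5]
Visit 15 → queue [5]
Visit 5 → queue []

11, 4, 3, 10, 14, 12, 1, 6, 2, 7, 8, 17, 9, 13, 16, 15, 5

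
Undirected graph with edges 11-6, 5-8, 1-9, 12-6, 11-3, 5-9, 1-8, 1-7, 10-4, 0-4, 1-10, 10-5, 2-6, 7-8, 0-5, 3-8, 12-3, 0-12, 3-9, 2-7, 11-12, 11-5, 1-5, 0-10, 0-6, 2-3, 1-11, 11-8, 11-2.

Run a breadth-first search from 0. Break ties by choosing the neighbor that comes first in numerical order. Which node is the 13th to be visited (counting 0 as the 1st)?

Visit 0; enqueue 4, 5, 6, 10, 12 → queue [4, 5, 6, 10, 12]
Visit 4 → queue [5, 6, 10, 12]
Visit 5; enqueue 1, 8, 9, 11 → queue [6, 10, 12, 1, 8, 9, 11]
Visit 6; enqueue 2 → queue [10, 12, 1, 8, 9, 11, 2]
Visit 10 → queue [12, 1, 8, 9, 11, 2]
Visit 12; enqueue 3 → queue [1, 8, 9, 11, 2, 3]
Visit 1; enqueue 7 → queue [8, 9, 11, 2, 3, 7]
Visit 8 → queue [9, 11, 2, 3, 7]
Visit 9 → queue [11, 2, 3, 7]
Visit 11 → queue [2, 3, 7]
Visit 2 → queue [3, 7]
Visit 3 → queue [7]
Visit 7 → queue []

Visit order: 0, 4, 5, 6, 10, 12, 1, 8, 9, 11, 2, 3, 7

7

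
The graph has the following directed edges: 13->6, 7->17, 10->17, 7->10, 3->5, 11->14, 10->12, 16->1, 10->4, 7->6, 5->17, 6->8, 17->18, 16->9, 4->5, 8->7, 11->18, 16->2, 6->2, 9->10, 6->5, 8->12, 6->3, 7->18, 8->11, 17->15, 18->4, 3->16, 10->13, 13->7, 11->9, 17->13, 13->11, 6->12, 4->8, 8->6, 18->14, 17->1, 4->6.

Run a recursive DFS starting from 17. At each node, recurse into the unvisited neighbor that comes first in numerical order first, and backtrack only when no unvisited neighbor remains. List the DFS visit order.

17, 1, 13, 6, 2, 3, 5, 16, 9, 10, 4, 8, 7, 18, 14, 11, 12, 15

Visit 17
17 → 1
17 → 13
13 → 6
6 → 2
6 → 3
3 → 5
3 → 16
16 → 9
9 → 10
10 → 4
4 → 8
8 → 7
7 → 18
18 → 14
8 → 11
8 → 12
17 → 15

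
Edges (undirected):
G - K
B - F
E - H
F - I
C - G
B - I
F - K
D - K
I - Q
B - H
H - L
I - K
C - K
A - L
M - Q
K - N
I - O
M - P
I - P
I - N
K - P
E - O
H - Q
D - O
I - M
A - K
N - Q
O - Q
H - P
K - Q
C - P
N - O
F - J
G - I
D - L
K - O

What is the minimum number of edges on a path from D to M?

3

Level 0: D
Level 1: K, L, O
Level 2: A, C, E, F, G, H, I, N, P, Q
Level 3: B, J, M
M first appears at level 3.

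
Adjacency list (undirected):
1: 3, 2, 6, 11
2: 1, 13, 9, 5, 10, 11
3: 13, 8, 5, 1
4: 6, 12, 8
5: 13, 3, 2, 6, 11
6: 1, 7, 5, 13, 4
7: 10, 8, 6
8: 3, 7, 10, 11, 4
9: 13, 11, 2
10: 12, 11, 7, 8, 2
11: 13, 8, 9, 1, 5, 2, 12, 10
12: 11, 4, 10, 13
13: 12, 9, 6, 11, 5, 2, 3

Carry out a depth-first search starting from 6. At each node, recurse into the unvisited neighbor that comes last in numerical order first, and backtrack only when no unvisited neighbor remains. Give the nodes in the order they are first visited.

Visit 6
6 → 13
13 → 12
12 → 11
11 → 10
10 → 8
8 → 7
8 → 4
8 → 3
3 → 5
5 → 2
2 → 9
2 → 1

6 13 12 11 10 8 7 4 3 5 2 9 1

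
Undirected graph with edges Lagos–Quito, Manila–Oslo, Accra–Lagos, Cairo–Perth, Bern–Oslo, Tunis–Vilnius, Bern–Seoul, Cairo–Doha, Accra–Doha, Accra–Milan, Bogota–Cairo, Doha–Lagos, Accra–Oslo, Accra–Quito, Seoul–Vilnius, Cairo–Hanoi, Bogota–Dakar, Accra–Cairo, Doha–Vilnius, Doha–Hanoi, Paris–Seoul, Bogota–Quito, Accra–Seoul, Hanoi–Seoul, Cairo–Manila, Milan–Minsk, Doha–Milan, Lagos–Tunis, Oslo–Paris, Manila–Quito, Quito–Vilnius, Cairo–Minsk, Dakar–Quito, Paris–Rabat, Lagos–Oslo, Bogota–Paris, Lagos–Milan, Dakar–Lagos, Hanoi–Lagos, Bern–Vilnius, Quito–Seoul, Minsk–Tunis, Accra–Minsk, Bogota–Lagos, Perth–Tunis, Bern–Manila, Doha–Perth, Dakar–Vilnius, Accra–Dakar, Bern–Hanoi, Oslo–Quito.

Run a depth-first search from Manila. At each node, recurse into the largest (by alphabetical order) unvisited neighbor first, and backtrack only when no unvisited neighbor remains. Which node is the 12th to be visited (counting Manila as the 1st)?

Visit Manila
Manila → Quito
Quito → Vilnius
Vilnius → Tunis
Tunis → Perth
Perth → Doha
Doha → Milan
Milan → Minsk
Minsk → Cairo
Cairo → Hanoi
Hanoi → Seoul
Seoul → Paris
Paris → Rabat
Paris → Oslo
Oslo → Lagos
Lagos → Dakar
Dakar → Bogota
Dakar → Accra
Oslo → Bern

Visit order: Manila, Quito, Vilnius, Tunis, Perth, Doha, Milan, Minsk, Cairo, Hanoi, Seoul, Paris, Rabat, Oslo, Lagos, Dakar, Bogota, Accra, Bern

Paris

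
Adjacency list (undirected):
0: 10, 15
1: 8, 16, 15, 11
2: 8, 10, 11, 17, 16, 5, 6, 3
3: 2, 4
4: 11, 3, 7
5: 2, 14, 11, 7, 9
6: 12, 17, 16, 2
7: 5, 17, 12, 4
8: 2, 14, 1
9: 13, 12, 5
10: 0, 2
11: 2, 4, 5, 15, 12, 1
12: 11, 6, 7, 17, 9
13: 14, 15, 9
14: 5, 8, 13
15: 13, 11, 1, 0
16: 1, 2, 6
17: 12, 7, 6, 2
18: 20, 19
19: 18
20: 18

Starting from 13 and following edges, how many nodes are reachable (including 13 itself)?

18

BFS from 13 visits: 13, 15, 14, 9, 11, 1, 0, 8, 5, 12, 4, 2, 16, 10, 7, 17, 6, 3
Reachable nodes: 18 of 21 total.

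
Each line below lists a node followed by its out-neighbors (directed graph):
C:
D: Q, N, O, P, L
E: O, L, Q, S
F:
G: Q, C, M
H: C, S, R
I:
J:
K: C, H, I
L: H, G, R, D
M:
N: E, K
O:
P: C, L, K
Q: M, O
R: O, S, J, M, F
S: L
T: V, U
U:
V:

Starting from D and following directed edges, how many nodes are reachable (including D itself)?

17

BFS from D visits: D, Q, N, O, P, L, M, E, K, C, H, G, R, S, I, J, F
Reachable nodes: 17 of 20 total.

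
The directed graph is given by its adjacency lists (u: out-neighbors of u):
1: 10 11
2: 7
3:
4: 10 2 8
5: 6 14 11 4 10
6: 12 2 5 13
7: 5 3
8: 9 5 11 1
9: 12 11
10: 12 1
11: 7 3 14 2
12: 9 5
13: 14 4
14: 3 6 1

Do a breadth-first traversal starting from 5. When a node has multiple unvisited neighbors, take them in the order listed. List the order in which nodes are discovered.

Visit 5; enqueue 6, 14, 11, 4, 10 → queue [6, 14, 11, 4, 10]
Visit 6; enqueue 12, 2, 13 → queue [14, 11, 4, 10, 12, 2, 13]
Visit 14; enqueue 3, 1 → queue [11, 4, 10, 12, 2, 13, 3, 1]
Visit 11; enqueue 7 → queue [4, 10, 12, 2, 13, 3, 1, 7]
Visit 4; enqueue 8 → queue [10, 12, 2, 13, 3, 1, 7, 8]
Visit 10 → queue [12, 2, 13, 3, 1, 7, 8]
Visit 12; enqueue 9 → queue [2, 13, 3, 1, 7, 8, 9]
Visit 2 → queue [13, 3, 1, 7, 8, 9]
Visit 13 → queue [3, 1, 7, 8, 9]
Visit 3 → queue [1, 7, 8, 9]
Visit 1 → queue [7, 8, 9]
Visit 7 → queue [8, 9]
Visit 8 → queue [9]
Visit 9 → queue []

5 6 14 11 4 10 12 2 13 3 1 7 8 9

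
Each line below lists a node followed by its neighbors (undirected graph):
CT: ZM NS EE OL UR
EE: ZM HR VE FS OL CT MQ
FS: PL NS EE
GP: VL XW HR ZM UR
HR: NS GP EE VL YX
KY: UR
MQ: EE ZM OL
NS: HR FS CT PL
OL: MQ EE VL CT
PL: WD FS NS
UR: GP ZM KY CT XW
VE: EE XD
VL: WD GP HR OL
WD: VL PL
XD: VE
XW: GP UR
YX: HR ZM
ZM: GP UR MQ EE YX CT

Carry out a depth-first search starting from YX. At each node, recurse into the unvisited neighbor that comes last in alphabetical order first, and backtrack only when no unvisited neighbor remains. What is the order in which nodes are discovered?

YX ZM UR XW GP VL WD PL NS HR EE VE XD OL MQ CT FS KY

Visit YX
YX → ZM
ZM → UR
UR → XW
XW → GP
GP → VL
VL → WD
WD → PL
PL → NS
NS → HR
HR → EE
EE → VE
VE → XD
EE → OL
OL → MQ
OL → CT
EE → FS
UR → KY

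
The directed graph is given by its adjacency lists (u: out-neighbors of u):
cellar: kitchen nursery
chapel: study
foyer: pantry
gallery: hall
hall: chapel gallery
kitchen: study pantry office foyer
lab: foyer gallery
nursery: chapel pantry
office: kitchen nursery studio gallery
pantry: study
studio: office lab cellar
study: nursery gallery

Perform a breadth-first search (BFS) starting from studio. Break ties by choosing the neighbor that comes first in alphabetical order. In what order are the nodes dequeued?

Visit studio; enqueue cellar, lab, office → queue [cellar, lab, office]
Visit cellar; enqueue kitchen, nursery → queue [lab, office, kitchen, nursery]
Visit lab; enqueue foyer, gallery → queue [office, kitchen, nursery, foyer, gallery]
Visit office → queue [kitchen, nursery, foyer, gallery]
Visit kitchen; enqueue pantry, study → queue [nursery, foyer, gallery, pantry, study]
Visit nursery; enqueue chapel → queue [foyer, gallery, pantry, study, chapel]
Visit foyer → queue [gallery, pantry, study, chapel]
Visit gallery; enqueue hall → queue [pantry, study, chapel, hall]
Visit pantry → queue [study, chapel, hall]
Visit study → queue [chapel, hall]
Visit chapel → queue [hall]
Visit hall → queue []

studio -> cellar -> lab -> office -> kitchen -> nursery -> foyer -> gallery -> pantry -> study -> chapel -> hall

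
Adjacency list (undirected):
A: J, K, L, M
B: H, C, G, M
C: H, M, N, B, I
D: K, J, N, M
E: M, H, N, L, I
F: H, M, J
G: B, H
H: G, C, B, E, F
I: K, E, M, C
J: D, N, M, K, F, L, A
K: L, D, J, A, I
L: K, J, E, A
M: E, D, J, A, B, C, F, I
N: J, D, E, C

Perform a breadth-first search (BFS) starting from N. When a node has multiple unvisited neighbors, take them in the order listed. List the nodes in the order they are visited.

N → J → D → E → C → M → K → F → L → A → H → I → B → G

Visit N; enqueue J, D, E, C → queue [J, D, E, C]
Visit J; enqueue M, K, F, L, A → queue [D, E, C, M, K, F, L, A]
Visit D → queue [E, C, M, K, F, L, A]
Visit E; enqueue H, I → queue [C, M, K, F, L, A, H, I]
Visit C; enqueue B → queue [M, K, F, L, A, H, I, B]
Visit M → queue [K, F, L, A, H, I, B]
Visit K → queue [F, L, A, H, I, B]
Visit F → queue [L, A, H, I, B]
Visit L → queue [A, H, I, B]
Visit A → queue [H, I, B]
Visit H; enqueue G → queue [I, B, G]
Visit I → queue [B, G]
Visit B → queue [G]
Visit G → queue []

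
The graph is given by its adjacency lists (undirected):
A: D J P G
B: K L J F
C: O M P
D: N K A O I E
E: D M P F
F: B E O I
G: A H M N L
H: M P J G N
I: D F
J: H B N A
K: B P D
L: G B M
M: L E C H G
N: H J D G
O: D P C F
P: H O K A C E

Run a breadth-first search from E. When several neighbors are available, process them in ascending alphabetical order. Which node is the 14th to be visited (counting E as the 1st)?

Visit E; enqueue D, F, M, P → queue [D, F, M, P]
Visit D; enqueue A, I, K, N, O → queue [F, M, P, A, I, K, N, O]
Visit F; enqueue B → queue [M, P, A, I, K, N, O, B]
Visit M; enqueue C, G, H, L → queue [P, A, I, K, N, O, B, C, G, H, L]
Visit P → queue [A, I, K, N, O, B, C, G, H, L]
Visit A; enqueue J → queue [I, K, N, O, B, C, G, H, L, J]
Visit I → queue [K, N, O, B, C, G, H, L, J]
Visit K → queue [N, O, B, C, G, H, L, J]
Visit N → queue [O, B, C, G, H, L, J]
Visit O → queue [B, C, G, H, L, J]
Visit B → queue [C, G, H, L, J]
Visit C → queue [G, H, L, J]
Visit G → queue [H, L, J]
Visit H → queue [L, J]
Visit L → queue [J]
Visit J → queue []

Visit order: E, D, F, M, P, A, I, K, N, O, B, C, G, H, L, J

H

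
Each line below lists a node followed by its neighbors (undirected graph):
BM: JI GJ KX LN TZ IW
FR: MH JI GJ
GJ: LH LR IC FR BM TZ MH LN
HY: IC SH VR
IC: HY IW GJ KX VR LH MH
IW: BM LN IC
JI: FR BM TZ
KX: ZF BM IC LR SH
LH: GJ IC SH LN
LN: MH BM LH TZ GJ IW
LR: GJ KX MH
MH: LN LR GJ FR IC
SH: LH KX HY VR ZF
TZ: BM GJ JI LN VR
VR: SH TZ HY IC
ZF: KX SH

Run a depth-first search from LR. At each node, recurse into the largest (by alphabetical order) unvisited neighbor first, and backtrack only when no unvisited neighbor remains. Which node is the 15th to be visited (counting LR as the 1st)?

Visit LR
LR → MH
MH → LN
LN → TZ
TZ → VR
VR → SH
SH → ZF
ZF → KX
KX → IC
IC → LH
LH → GJ
GJ → FR
FR → JI
JI → BM
BM → IW
IC → HY

Visit order: LR, MH, LN, TZ, VR, SH, ZF, KX, IC, LH, GJ, FR, JI, BM, IW, HY

IW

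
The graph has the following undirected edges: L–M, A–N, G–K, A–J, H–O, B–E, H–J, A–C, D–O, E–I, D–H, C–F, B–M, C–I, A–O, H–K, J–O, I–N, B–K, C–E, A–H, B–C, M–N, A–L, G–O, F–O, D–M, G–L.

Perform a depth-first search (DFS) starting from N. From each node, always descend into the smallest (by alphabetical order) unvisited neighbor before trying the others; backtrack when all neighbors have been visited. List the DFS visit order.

Visit N
N → A
A → C
C → B
B → E
E → I
B → K
K → G
G → L
L → M
M → D
D → H
H → J
J → O
O → F

N -> A -> C -> B -> E -> I -> K -> G -> L -> M -> D -> H -> J -> O -> F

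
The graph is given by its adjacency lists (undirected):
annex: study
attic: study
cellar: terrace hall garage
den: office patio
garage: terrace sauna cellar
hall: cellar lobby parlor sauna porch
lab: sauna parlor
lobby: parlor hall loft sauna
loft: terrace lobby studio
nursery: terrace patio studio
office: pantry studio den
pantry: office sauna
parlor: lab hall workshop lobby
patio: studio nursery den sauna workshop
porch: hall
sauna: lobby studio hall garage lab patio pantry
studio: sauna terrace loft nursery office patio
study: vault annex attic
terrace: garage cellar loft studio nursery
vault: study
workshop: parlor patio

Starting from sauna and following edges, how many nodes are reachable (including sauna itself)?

BFS from sauna visits: sauna, lobby, studio, hall, garage, lab, patio, pantry, parlor, loft, terrace, nursery, office, cellar, porch, den, workshop
Reachable nodes: 17 of 21 total.

17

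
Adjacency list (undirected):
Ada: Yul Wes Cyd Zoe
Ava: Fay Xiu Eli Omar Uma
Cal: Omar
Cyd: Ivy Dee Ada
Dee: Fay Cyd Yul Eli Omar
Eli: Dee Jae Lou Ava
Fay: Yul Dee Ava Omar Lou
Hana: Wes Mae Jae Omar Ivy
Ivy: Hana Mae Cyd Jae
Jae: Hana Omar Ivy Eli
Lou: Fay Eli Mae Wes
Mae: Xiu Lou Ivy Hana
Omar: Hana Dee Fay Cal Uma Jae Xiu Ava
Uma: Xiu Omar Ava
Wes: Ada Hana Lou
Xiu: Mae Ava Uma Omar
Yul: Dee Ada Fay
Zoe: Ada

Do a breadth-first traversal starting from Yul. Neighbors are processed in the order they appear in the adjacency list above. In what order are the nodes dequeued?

Yul, Dee, Ada, Fay, Cyd, Eli, Omar, Wes, Zoe, Ava, Lou, Ivy, Jae, Hana, Cal, Uma, Xiu, Mae

Visit Yul; enqueue Dee, Ada, Fay → queue [Dee, Ada, Fay]
Visit Dee; enqueue Cyd, Eli, Omar → queue [Ada, Fay, Cyd, Eli, Omar]
Visit Ada; enqueue Wes, Zoe → queue [Fay, Cyd, Eli, Omar, Wes, Zoe]
Visit Fay; enqueue Ava, Lou → queue [Cyd, Eli, Omar, Wes, Zoe, Ava, Lou]
Visit Cyd; enqueue Ivy → queue [Eli, Omar, Wes, Zoe, Ava, Lou, Ivy]
Visit Eli; enqueue Jae → queue [Omar, Wes, Zoe, Ava, Lou, Ivy, Jae]
Visit Omar; enqueue Hana, Cal, Uma, Xiu → queue [Wes, Zoe, Ava, Lou, Ivy, Jae, Hana, Cal, Uma, Xiu]
Visit Wes → queue [Zoe, Ava, Lou, Ivy, Jae, Hana, Cal, Uma, Xiu]
Visit Zoe → queue [Ava, Lou, Ivy, Jae, Hana, Cal, Uma, Xiu]
Visit Ava → queue [Lou, Ivy, Jae, Hana, Cal, Uma, Xiu]
Visit Lou; enqueue Mae → queue [Ivy, Jae, Hana, Cal, Uma, Xiu, Mae]
Visit Ivy → queue [Jae, Hana, Cal, Uma, Xiu, Mae]
Visit Jae → queue [Hana, Cal, Uma, Xiu, Mae]
Visit Hana → queue [Cal, Uma, Xiu, Mae]
Visit Cal → queue [Uma, Xiu, Mae]
Visit Uma → queue [Xiu, Mae]
Visit Xiu → queue [Mae]
Visit Mae → queue []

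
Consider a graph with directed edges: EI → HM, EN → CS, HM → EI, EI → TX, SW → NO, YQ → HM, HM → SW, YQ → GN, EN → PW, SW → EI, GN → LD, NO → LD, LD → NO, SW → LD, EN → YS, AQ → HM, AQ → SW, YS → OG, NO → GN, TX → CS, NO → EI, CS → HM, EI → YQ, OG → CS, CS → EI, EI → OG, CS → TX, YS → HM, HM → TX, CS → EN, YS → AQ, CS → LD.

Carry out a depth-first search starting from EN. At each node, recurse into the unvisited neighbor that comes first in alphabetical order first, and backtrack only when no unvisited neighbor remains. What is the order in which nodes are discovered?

EN CS EI HM SW LD NO GN TX OG YQ PW YS AQ

Visit EN
EN → CS
CS → EI
EI → HM
HM → SW
SW → LD
LD → NO
NO → GN
HM → TX
EI → OG
EI → YQ
EN → PW
EN → YS
YS → AQ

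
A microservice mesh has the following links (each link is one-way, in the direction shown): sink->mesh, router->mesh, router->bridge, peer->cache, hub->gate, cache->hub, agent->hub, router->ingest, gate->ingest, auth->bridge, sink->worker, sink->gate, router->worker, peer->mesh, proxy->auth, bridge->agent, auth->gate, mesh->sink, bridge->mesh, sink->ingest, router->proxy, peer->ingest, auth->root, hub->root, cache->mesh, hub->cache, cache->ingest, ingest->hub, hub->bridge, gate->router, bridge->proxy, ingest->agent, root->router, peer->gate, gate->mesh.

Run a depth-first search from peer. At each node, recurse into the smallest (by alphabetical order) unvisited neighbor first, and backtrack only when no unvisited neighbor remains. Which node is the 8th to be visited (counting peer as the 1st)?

Visit peer
peer → cache
cache → hub
hub → bridge
bridge → agent
bridge → mesh
mesh → sink
sink → gate
gate → ingest
gate → router
router → proxy
proxy → auth
auth → root
router → worker

Visit order: peer, cache, hub, bridge, agent, mesh, sink, gate, ingest, router, proxy, auth, root, worker

gate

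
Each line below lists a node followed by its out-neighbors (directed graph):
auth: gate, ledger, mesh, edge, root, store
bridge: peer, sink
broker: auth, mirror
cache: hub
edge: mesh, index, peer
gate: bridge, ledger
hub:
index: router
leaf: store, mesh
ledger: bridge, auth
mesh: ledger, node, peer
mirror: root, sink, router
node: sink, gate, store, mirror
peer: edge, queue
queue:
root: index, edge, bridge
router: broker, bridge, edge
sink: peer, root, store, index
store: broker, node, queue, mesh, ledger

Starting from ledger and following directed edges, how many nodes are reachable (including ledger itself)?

BFS from ledger visits: ledger, auth, bridge, edge, gate, mesh, root, store, peer, sink, index, node, broker, queue, router, mirror
Reachable nodes: 16 of 19 total.

16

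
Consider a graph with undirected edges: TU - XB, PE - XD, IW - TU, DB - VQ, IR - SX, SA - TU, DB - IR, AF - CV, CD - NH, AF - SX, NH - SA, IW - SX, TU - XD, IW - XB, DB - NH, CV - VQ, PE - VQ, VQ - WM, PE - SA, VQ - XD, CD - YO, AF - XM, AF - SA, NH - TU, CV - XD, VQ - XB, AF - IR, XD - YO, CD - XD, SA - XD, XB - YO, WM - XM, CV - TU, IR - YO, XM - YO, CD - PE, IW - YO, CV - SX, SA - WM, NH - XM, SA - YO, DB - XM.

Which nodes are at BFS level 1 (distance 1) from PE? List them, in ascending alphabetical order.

Level 0: PE
Level 1: CD, SA, VQ, XD
Level 2: AF, CV, DB, NH, TU, WM, XB, YO
Level 3: IR, IW, SX, XM

CD, SA, VQ, XD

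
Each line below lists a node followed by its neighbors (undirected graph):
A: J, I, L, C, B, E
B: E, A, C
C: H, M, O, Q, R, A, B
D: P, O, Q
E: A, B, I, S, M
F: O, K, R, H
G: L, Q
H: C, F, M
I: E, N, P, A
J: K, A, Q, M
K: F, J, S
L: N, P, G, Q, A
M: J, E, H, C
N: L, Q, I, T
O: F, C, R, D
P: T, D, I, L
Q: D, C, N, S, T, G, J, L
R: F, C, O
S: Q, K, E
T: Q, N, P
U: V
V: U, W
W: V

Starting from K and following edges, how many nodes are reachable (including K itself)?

BFS from K visits: K, F, J, S, H, O, R, A, M, Q, E, C, D, B, I, L, G, N, T, P
Reachable nodes: 20 of 23 total.

20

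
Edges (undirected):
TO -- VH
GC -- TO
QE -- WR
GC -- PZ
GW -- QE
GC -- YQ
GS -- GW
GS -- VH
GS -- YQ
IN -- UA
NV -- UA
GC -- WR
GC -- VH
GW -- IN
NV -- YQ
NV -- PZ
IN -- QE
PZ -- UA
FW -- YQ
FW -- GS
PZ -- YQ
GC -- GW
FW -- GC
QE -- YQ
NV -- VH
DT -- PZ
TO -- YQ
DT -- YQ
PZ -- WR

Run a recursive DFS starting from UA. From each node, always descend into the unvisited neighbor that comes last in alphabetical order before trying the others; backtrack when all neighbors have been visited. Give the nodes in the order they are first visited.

UA, PZ, YQ, TO, VH, NV, GS, GW, QE, WR, GC, FW, IN, DT

Visit UA
UA → PZ
PZ → YQ
YQ → TO
TO → VH
VH → NV
VH → GS
GS → GW
GW → QE
QE → WR
WR → GC
GC → FW
QE → IN
YQ → DT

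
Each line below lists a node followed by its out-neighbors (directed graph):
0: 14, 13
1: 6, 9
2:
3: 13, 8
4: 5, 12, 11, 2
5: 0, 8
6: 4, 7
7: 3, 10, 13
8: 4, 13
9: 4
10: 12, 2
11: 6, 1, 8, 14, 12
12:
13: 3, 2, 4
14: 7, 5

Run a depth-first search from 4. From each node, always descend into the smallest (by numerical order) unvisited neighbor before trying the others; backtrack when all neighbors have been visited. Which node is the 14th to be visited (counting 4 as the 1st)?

Visit 4
4 → 2
4 → 5
5 → 0
0 → 13
13 → 3
3 → 8
0 → 14
14 → 7
7 → 10
10 → 12
4 → 11
11 → 1
1 → 6
1 → 9

Visit order: 4, 2, 5, 0, 13, 3, 8, 14, 7, 10, 12, 11, 1, 6, 9

6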